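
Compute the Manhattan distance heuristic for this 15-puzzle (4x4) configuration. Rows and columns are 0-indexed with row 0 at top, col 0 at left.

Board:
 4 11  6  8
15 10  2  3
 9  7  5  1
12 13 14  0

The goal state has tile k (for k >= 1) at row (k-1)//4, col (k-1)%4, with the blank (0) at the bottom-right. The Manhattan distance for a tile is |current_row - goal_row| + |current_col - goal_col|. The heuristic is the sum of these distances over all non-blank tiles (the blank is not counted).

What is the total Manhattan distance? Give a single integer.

Answer: 34

Derivation:
Tile 4: (0,0)->(0,3) = 3
Tile 11: (0,1)->(2,2) = 3
Tile 6: (0,2)->(1,1) = 2
Tile 8: (0,3)->(1,3) = 1
Tile 15: (1,0)->(3,2) = 4
Tile 10: (1,1)->(2,1) = 1
Tile 2: (1,2)->(0,1) = 2
Tile 3: (1,3)->(0,2) = 2
Tile 9: (2,0)->(2,0) = 0
Tile 7: (2,1)->(1,2) = 2
Tile 5: (2,2)->(1,0) = 3
Tile 1: (2,3)->(0,0) = 5
Tile 12: (3,0)->(2,3) = 4
Tile 13: (3,1)->(3,0) = 1
Tile 14: (3,2)->(3,1) = 1
Sum: 3 + 3 + 2 + 1 + 4 + 1 + 2 + 2 + 0 + 2 + 3 + 5 + 4 + 1 + 1 = 34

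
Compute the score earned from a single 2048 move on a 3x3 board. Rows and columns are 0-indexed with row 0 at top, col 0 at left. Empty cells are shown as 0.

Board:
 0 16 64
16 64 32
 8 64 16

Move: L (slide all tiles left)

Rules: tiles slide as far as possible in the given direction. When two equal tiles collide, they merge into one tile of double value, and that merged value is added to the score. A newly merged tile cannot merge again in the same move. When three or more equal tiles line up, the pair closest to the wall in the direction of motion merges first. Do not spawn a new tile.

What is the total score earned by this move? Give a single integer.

Slide left:
row 0: [0, 16, 64] -> [16, 64, 0]  score +0 (running 0)
row 1: [16, 64, 32] -> [16, 64, 32]  score +0 (running 0)
row 2: [8, 64, 16] -> [8, 64, 16]  score +0 (running 0)
Board after move:
16 64  0
16 64 32
 8 64 16

Answer: 0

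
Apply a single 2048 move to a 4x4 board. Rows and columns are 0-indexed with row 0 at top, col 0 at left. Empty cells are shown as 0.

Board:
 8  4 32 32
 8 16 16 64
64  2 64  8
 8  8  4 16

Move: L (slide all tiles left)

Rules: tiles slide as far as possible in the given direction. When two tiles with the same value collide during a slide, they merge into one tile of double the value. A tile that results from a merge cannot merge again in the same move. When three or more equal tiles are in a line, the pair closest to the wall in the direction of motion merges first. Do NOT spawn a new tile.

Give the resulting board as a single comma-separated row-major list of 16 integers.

Answer: 8, 4, 64, 0, 8, 32, 64, 0, 64, 2, 64, 8, 16, 4, 16, 0

Derivation:
Slide left:
row 0: [8, 4, 32, 32] -> [8, 4, 64, 0]
row 1: [8, 16, 16, 64] -> [8, 32, 64, 0]
row 2: [64, 2, 64, 8] -> [64, 2, 64, 8]
row 3: [8, 8, 4, 16] -> [16, 4, 16, 0]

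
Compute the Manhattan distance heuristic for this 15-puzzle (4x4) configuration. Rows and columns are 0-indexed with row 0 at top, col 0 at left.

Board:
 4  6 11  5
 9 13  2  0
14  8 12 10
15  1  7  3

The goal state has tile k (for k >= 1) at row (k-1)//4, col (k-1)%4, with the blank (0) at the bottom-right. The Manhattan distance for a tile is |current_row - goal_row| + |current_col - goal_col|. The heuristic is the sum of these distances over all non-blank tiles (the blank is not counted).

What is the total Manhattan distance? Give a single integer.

Answer: 36

Derivation:
Tile 4: (0,0)->(0,3) = 3
Tile 6: (0,1)->(1,1) = 1
Tile 11: (0,2)->(2,2) = 2
Tile 5: (0,3)->(1,0) = 4
Tile 9: (1,0)->(2,0) = 1
Tile 13: (1,1)->(3,0) = 3
Tile 2: (1,2)->(0,1) = 2
Tile 14: (2,0)->(3,1) = 2
Tile 8: (2,1)->(1,3) = 3
Tile 12: (2,2)->(2,3) = 1
Tile 10: (2,3)->(2,1) = 2
Tile 15: (3,0)->(3,2) = 2
Tile 1: (3,1)->(0,0) = 4
Tile 7: (3,2)->(1,2) = 2
Tile 3: (3,3)->(0,2) = 4
Sum: 3 + 1 + 2 + 4 + 1 + 3 + 2 + 2 + 3 + 1 + 2 + 2 + 4 + 2 + 4 = 36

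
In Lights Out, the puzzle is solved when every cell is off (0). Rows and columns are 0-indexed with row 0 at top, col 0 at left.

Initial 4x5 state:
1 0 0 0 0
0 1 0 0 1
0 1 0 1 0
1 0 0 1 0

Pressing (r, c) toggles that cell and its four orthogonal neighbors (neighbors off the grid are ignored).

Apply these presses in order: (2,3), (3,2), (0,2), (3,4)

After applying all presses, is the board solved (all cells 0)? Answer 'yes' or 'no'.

Answer: no

Derivation:
After press 1 at (2,3):
1 0 0 0 0
0 1 0 1 1
0 1 1 0 1
1 0 0 0 0

After press 2 at (3,2):
1 0 0 0 0
0 1 0 1 1
0 1 0 0 1
1 1 1 1 0

After press 3 at (0,2):
1 1 1 1 0
0 1 1 1 1
0 1 0 0 1
1 1 1 1 0

After press 4 at (3,4):
1 1 1 1 0
0 1 1 1 1
0 1 0 0 0
1 1 1 0 1

Lights still on: 13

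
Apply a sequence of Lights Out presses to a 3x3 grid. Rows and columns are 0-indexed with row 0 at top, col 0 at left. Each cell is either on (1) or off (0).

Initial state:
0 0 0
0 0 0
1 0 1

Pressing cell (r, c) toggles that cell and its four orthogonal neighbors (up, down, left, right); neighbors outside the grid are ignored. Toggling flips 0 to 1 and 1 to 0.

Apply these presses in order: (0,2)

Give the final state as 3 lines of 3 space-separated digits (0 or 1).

Answer: 0 1 1
0 0 1
1 0 1

Derivation:
After press 1 at (0,2):
0 1 1
0 0 1
1 0 1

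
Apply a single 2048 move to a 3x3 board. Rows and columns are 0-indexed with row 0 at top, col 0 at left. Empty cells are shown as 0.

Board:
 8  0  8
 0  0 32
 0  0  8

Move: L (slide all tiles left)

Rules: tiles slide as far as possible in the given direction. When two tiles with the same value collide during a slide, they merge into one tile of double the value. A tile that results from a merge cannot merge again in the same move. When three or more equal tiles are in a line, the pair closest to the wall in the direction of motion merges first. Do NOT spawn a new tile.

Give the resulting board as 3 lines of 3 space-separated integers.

Slide left:
row 0: [8, 0, 8] -> [16, 0, 0]
row 1: [0, 0, 32] -> [32, 0, 0]
row 2: [0, 0, 8] -> [8, 0, 0]

Answer: 16  0  0
32  0  0
 8  0  0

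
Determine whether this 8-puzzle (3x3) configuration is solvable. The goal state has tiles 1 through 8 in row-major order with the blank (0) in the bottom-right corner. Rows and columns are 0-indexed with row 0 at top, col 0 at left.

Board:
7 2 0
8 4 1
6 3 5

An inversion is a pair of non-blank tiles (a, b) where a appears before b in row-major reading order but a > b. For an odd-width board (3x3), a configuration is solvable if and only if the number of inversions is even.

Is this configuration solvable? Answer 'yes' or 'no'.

Inversions (pairs i<j in row-major order where tile[i] > tile[j] > 0): 16
16 is even, so the puzzle is solvable.

Answer: yes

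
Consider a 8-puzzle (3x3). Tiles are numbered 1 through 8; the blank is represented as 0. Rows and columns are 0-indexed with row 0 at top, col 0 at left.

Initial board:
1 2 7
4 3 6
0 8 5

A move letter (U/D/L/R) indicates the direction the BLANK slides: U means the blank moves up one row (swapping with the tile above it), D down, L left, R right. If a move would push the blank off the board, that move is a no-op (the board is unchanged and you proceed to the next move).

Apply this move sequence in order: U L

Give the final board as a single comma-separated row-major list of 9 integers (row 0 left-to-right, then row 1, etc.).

After move 1 (U):
1 2 7
0 3 6
4 8 5

After move 2 (L):
1 2 7
0 3 6
4 8 5

Answer: 1, 2, 7, 0, 3, 6, 4, 8, 5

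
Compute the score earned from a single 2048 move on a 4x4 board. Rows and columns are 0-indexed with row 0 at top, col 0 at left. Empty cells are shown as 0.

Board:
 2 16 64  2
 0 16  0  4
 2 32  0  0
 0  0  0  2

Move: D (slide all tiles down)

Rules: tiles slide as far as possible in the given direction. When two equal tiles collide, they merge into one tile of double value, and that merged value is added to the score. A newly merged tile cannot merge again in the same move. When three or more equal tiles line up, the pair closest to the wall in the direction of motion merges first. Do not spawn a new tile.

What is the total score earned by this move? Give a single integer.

Slide down:
col 0: [2, 0, 2, 0] -> [0, 0, 0, 4]  score +4 (running 4)
col 1: [16, 16, 32, 0] -> [0, 0, 32, 32]  score +32 (running 36)
col 2: [64, 0, 0, 0] -> [0, 0, 0, 64]  score +0 (running 36)
col 3: [2, 4, 0, 2] -> [0, 2, 4, 2]  score +0 (running 36)
Board after move:
 0  0  0  0
 0  0  0  2
 0 32  0  4
 4 32 64  2

Answer: 36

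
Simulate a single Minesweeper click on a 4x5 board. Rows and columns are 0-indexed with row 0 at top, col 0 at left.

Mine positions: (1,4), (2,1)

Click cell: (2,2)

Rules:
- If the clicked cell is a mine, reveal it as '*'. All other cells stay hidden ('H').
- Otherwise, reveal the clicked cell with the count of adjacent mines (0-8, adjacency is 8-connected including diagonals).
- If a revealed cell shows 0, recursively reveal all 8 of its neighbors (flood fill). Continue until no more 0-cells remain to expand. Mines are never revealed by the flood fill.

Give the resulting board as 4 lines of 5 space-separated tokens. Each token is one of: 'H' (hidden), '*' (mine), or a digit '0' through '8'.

H H H H H
H H H H H
H H 1 H H
H H H H H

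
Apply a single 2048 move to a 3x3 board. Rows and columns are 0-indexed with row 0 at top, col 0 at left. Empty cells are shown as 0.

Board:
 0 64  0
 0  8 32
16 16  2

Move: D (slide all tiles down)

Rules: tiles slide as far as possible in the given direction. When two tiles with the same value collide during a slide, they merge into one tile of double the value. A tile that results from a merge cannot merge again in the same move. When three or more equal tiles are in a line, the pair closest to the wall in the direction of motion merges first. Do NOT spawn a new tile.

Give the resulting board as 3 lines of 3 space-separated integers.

Answer:  0 64  0
 0  8 32
16 16  2

Derivation:
Slide down:
col 0: [0, 0, 16] -> [0, 0, 16]
col 1: [64, 8, 16] -> [64, 8, 16]
col 2: [0, 32, 2] -> [0, 32, 2]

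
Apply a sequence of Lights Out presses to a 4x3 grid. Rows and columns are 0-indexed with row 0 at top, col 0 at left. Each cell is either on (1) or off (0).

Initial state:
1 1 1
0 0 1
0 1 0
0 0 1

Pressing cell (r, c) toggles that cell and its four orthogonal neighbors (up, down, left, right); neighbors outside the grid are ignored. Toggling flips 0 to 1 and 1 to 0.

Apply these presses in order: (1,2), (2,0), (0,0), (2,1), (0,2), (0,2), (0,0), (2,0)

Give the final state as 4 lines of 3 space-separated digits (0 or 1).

After press 1 at (1,2):
1 1 0
0 1 0
0 1 1
0 0 1

After press 2 at (2,0):
1 1 0
1 1 0
1 0 1
1 0 1

After press 3 at (0,0):
0 0 0
0 1 0
1 0 1
1 0 1

After press 4 at (2,1):
0 0 0
0 0 0
0 1 0
1 1 1

After press 5 at (0,2):
0 1 1
0 0 1
0 1 0
1 1 1

After press 6 at (0,2):
0 0 0
0 0 0
0 1 0
1 1 1

After press 7 at (0,0):
1 1 0
1 0 0
0 1 0
1 1 1

After press 8 at (2,0):
1 1 0
0 0 0
1 0 0
0 1 1

Answer: 1 1 0
0 0 0
1 0 0
0 1 1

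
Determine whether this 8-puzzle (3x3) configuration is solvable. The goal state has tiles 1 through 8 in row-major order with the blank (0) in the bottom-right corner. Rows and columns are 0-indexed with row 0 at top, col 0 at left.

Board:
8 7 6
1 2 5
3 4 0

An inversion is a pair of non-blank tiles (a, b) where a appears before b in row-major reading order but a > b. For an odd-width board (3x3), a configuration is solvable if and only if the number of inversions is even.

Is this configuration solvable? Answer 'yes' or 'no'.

Answer: yes

Derivation:
Inversions (pairs i<j in row-major order where tile[i] > tile[j] > 0): 20
20 is even, so the puzzle is solvable.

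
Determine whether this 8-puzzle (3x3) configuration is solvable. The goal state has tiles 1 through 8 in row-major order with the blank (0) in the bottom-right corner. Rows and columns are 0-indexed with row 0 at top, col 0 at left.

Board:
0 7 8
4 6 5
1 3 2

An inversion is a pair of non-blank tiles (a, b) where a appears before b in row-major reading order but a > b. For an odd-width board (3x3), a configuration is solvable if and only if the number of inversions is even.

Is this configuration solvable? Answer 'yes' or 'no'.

Answer: no

Derivation:
Inversions (pairs i<j in row-major order where tile[i] > tile[j] > 0): 23
23 is odd, so the puzzle is not solvable.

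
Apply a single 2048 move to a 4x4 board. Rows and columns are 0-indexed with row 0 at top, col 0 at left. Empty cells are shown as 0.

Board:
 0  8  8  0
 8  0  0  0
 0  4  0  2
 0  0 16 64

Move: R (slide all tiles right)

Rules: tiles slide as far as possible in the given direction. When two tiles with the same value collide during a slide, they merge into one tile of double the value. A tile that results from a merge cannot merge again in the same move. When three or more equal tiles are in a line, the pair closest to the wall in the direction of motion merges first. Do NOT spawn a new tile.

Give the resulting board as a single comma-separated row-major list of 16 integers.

Slide right:
row 0: [0, 8, 8, 0] -> [0, 0, 0, 16]
row 1: [8, 0, 0, 0] -> [0, 0, 0, 8]
row 2: [0, 4, 0, 2] -> [0, 0, 4, 2]
row 3: [0, 0, 16, 64] -> [0, 0, 16, 64]

Answer: 0, 0, 0, 16, 0, 0, 0, 8, 0, 0, 4, 2, 0, 0, 16, 64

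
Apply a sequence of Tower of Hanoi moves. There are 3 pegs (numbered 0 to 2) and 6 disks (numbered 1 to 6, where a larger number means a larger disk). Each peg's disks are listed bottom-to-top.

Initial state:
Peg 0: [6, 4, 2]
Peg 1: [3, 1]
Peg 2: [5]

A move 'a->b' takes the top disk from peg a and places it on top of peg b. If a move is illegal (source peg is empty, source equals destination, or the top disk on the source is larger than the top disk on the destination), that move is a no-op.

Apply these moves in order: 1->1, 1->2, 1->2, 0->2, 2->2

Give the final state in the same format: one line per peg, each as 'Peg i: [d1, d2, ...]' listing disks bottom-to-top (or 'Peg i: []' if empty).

After move 1 (1->1):
Peg 0: [6, 4, 2]
Peg 1: [3, 1]
Peg 2: [5]

After move 2 (1->2):
Peg 0: [6, 4, 2]
Peg 1: [3]
Peg 2: [5, 1]

After move 3 (1->2):
Peg 0: [6, 4, 2]
Peg 1: [3]
Peg 2: [5, 1]

After move 4 (0->2):
Peg 0: [6, 4, 2]
Peg 1: [3]
Peg 2: [5, 1]

After move 5 (2->2):
Peg 0: [6, 4, 2]
Peg 1: [3]
Peg 2: [5, 1]

Answer: Peg 0: [6, 4, 2]
Peg 1: [3]
Peg 2: [5, 1]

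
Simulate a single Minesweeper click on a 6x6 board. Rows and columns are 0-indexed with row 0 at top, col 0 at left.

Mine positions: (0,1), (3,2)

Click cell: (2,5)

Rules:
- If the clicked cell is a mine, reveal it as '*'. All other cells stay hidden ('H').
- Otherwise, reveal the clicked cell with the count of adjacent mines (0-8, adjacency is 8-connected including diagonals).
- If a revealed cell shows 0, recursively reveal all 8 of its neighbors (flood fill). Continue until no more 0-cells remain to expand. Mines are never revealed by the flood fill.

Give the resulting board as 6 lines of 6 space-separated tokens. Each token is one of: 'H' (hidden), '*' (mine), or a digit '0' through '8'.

H H 1 0 0 0
1 1 1 0 0 0
0 1 1 1 0 0
0 1 H 1 0 0
0 1 1 1 0 0
0 0 0 0 0 0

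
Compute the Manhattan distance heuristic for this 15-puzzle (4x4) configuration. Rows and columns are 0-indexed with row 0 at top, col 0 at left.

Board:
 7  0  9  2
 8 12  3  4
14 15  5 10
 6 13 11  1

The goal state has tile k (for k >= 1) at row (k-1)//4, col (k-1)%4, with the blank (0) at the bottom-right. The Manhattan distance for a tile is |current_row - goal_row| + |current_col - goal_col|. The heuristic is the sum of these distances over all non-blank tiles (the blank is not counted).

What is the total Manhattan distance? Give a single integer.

Answer: 37

Derivation:
Tile 7: (0,0)->(1,2) = 3
Tile 9: (0,2)->(2,0) = 4
Tile 2: (0,3)->(0,1) = 2
Tile 8: (1,0)->(1,3) = 3
Tile 12: (1,1)->(2,3) = 3
Tile 3: (1,2)->(0,2) = 1
Tile 4: (1,3)->(0,3) = 1
Tile 14: (2,0)->(3,1) = 2
Tile 15: (2,1)->(3,2) = 2
Tile 5: (2,2)->(1,0) = 3
Tile 10: (2,3)->(2,1) = 2
Tile 6: (3,0)->(1,1) = 3
Tile 13: (3,1)->(3,0) = 1
Tile 11: (3,2)->(2,2) = 1
Tile 1: (3,3)->(0,0) = 6
Sum: 3 + 4 + 2 + 3 + 3 + 1 + 1 + 2 + 2 + 3 + 2 + 3 + 1 + 1 + 6 = 37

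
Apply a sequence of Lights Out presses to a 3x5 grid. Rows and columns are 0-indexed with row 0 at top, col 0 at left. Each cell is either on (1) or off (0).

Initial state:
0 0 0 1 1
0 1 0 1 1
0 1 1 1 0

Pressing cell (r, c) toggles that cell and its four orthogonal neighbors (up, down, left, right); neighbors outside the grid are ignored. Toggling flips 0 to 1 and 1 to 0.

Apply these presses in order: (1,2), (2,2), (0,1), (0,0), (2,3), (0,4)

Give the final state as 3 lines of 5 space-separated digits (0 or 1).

Answer: 0 0 0 0 0
1 1 0 1 0
0 0 0 1 1

Derivation:
After press 1 at (1,2):
0 0 1 1 1
0 0 1 0 1
0 1 0 1 0

After press 2 at (2,2):
0 0 1 1 1
0 0 0 0 1
0 0 1 0 0

After press 3 at (0,1):
1 1 0 1 1
0 1 0 0 1
0 0 1 0 0

After press 4 at (0,0):
0 0 0 1 1
1 1 0 0 1
0 0 1 0 0

After press 5 at (2,3):
0 0 0 1 1
1 1 0 1 1
0 0 0 1 1

After press 6 at (0,4):
0 0 0 0 0
1 1 0 1 0
0 0 0 1 1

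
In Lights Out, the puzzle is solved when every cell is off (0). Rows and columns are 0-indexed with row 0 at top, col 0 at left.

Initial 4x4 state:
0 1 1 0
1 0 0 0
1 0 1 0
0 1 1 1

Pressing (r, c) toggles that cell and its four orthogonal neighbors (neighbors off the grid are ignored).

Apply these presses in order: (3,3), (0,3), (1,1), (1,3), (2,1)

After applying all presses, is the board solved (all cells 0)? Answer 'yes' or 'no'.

Answer: yes

Derivation:
After press 1 at (3,3):
0 1 1 0
1 0 0 0
1 0 1 1
0 1 0 0

After press 2 at (0,3):
0 1 0 1
1 0 0 1
1 0 1 1
0 1 0 0

After press 3 at (1,1):
0 0 0 1
0 1 1 1
1 1 1 1
0 1 0 0

After press 4 at (1,3):
0 0 0 0
0 1 0 0
1 1 1 0
0 1 0 0

After press 5 at (2,1):
0 0 0 0
0 0 0 0
0 0 0 0
0 0 0 0

Lights still on: 0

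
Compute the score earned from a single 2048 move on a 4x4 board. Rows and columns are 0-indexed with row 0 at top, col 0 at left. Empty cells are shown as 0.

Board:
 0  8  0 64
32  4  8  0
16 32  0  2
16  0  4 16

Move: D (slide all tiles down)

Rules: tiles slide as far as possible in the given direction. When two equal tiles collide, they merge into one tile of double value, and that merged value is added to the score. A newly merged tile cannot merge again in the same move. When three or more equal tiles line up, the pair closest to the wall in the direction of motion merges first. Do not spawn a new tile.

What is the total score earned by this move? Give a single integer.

Answer: 32

Derivation:
Slide down:
col 0: [0, 32, 16, 16] -> [0, 0, 32, 32]  score +32 (running 32)
col 1: [8, 4, 32, 0] -> [0, 8, 4, 32]  score +0 (running 32)
col 2: [0, 8, 0, 4] -> [0, 0, 8, 4]  score +0 (running 32)
col 3: [64, 0, 2, 16] -> [0, 64, 2, 16]  score +0 (running 32)
Board after move:
 0  0  0  0
 0  8  0 64
32  4  8  2
32 32  4 16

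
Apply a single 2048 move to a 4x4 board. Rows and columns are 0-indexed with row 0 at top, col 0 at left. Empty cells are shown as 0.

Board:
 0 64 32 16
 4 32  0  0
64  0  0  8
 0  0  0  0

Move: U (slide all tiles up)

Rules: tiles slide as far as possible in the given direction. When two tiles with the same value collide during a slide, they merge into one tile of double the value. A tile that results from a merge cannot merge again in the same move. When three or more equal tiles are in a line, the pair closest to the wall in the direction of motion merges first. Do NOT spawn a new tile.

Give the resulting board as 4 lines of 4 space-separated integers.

Answer:  4 64 32 16
64 32  0  8
 0  0  0  0
 0  0  0  0

Derivation:
Slide up:
col 0: [0, 4, 64, 0] -> [4, 64, 0, 0]
col 1: [64, 32, 0, 0] -> [64, 32, 0, 0]
col 2: [32, 0, 0, 0] -> [32, 0, 0, 0]
col 3: [16, 0, 8, 0] -> [16, 8, 0, 0]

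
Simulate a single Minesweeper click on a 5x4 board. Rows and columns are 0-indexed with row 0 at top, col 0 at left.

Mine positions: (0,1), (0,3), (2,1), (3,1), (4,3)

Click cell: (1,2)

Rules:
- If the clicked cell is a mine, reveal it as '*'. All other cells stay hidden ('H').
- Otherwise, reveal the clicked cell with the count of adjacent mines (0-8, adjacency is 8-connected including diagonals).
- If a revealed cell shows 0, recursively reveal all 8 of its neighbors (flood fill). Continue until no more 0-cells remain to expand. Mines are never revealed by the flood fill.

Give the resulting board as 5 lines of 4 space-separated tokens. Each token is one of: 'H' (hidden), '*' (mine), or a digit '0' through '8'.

H H H H
H H 3 H
H H H H
H H H H
H H H H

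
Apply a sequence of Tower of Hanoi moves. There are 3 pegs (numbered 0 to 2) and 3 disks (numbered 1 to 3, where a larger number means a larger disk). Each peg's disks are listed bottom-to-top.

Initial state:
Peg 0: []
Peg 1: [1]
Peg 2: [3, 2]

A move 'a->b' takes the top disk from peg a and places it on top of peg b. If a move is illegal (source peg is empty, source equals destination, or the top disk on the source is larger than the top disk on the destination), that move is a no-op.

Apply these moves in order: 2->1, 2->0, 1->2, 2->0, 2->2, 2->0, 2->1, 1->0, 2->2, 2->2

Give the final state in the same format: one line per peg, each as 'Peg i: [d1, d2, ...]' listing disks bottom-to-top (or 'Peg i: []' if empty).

Answer: Peg 0: [2, 1]
Peg 1: [3]
Peg 2: []

Derivation:
After move 1 (2->1):
Peg 0: []
Peg 1: [1]
Peg 2: [3, 2]

After move 2 (2->0):
Peg 0: [2]
Peg 1: [1]
Peg 2: [3]

After move 3 (1->2):
Peg 0: [2]
Peg 1: []
Peg 2: [3, 1]

After move 4 (2->0):
Peg 0: [2, 1]
Peg 1: []
Peg 2: [3]

After move 5 (2->2):
Peg 0: [2, 1]
Peg 1: []
Peg 2: [3]

After move 6 (2->0):
Peg 0: [2, 1]
Peg 1: []
Peg 2: [3]

After move 7 (2->1):
Peg 0: [2, 1]
Peg 1: [3]
Peg 2: []

After move 8 (1->0):
Peg 0: [2, 1]
Peg 1: [3]
Peg 2: []

After move 9 (2->2):
Peg 0: [2, 1]
Peg 1: [3]
Peg 2: []

After move 10 (2->2):
Peg 0: [2, 1]
Peg 1: [3]
Peg 2: []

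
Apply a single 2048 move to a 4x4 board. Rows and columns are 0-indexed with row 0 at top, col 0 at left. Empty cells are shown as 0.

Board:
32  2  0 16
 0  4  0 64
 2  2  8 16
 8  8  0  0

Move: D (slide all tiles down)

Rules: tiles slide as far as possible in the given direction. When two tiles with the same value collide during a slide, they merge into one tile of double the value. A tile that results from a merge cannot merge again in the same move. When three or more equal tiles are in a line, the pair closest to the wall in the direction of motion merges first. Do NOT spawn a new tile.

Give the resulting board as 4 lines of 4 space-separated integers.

Slide down:
col 0: [32, 0, 2, 8] -> [0, 32, 2, 8]
col 1: [2, 4, 2, 8] -> [2, 4, 2, 8]
col 2: [0, 0, 8, 0] -> [0, 0, 0, 8]
col 3: [16, 64, 16, 0] -> [0, 16, 64, 16]

Answer:  0  2  0  0
32  4  0 16
 2  2  0 64
 8  8  8 16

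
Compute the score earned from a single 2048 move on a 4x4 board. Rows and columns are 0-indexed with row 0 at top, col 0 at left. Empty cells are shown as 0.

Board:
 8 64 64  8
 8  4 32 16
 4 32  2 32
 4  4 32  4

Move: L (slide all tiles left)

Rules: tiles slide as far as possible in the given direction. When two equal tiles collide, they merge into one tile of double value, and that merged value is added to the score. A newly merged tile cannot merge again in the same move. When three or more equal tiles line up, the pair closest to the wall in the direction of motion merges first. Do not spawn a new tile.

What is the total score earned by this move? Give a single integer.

Answer: 136

Derivation:
Slide left:
row 0: [8, 64, 64, 8] -> [8, 128, 8, 0]  score +128 (running 128)
row 1: [8, 4, 32, 16] -> [8, 4, 32, 16]  score +0 (running 128)
row 2: [4, 32, 2, 32] -> [4, 32, 2, 32]  score +0 (running 128)
row 3: [4, 4, 32, 4] -> [8, 32, 4, 0]  score +8 (running 136)
Board after move:
  8 128   8   0
  8   4  32  16
  4  32   2  32
  8  32   4   0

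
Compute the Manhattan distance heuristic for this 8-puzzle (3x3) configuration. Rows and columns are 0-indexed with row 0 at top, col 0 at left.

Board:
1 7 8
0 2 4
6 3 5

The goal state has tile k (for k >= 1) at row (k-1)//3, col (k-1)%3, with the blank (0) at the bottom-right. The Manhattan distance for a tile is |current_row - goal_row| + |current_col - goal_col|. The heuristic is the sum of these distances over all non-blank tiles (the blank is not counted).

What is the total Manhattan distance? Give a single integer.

Answer: 17

Derivation:
Tile 1: at (0,0), goal (0,0), distance |0-0|+|0-0| = 0
Tile 7: at (0,1), goal (2,0), distance |0-2|+|1-0| = 3
Tile 8: at (0,2), goal (2,1), distance |0-2|+|2-1| = 3
Tile 2: at (1,1), goal (0,1), distance |1-0|+|1-1| = 1
Tile 4: at (1,2), goal (1,0), distance |1-1|+|2-0| = 2
Tile 6: at (2,0), goal (1,2), distance |2-1|+|0-2| = 3
Tile 3: at (2,1), goal (0,2), distance |2-0|+|1-2| = 3
Tile 5: at (2,2), goal (1,1), distance |2-1|+|2-1| = 2
Sum: 0 + 3 + 3 + 1 + 2 + 3 + 3 + 2 = 17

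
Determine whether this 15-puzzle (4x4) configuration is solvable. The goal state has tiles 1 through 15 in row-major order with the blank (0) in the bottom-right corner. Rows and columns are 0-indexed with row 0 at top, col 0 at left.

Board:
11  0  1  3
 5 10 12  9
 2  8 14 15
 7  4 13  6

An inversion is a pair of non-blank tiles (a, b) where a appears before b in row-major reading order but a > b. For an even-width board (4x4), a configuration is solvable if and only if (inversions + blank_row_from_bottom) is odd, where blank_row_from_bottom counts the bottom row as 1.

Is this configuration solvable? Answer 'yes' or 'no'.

Inversions: 44
Blank is in row 0 (0-indexed from top), which is row 4 counting from the bottom (bottom = 1).
44 + 4 = 48, which is even, so the puzzle is not solvable.

Answer: no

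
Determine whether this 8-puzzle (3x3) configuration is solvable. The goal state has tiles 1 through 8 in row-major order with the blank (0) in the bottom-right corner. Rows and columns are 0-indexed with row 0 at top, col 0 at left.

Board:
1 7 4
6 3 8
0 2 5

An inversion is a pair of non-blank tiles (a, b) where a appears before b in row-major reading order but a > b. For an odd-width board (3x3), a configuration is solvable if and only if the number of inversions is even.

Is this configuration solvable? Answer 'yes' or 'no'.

Answer: no

Derivation:
Inversions (pairs i<j in row-major order where tile[i] > tile[j] > 0): 13
13 is odd, so the puzzle is not solvable.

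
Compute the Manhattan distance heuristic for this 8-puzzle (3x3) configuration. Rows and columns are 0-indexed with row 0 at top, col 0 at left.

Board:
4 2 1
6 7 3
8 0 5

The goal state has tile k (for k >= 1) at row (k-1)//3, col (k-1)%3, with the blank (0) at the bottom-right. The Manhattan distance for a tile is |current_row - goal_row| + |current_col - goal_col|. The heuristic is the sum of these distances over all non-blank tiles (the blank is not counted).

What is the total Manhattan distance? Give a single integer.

Answer: 11

Derivation:
Tile 4: at (0,0), goal (1,0), distance |0-1|+|0-0| = 1
Tile 2: at (0,1), goal (0,1), distance |0-0|+|1-1| = 0
Tile 1: at (0,2), goal (0,0), distance |0-0|+|2-0| = 2
Tile 6: at (1,0), goal (1,2), distance |1-1|+|0-2| = 2
Tile 7: at (1,1), goal (2,0), distance |1-2|+|1-0| = 2
Tile 3: at (1,2), goal (0,2), distance |1-0|+|2-2| = 1
Tile 8: at (2,0), goal (2,1), distance |2-2|+|0-1| = 1
Tile 5: at (2,2), goal (1,1), distance |2-1|+|2-1| = 2
Sum: 1 + 0 + 2 + 2 + 2 + 1 + 1 + 2 = 11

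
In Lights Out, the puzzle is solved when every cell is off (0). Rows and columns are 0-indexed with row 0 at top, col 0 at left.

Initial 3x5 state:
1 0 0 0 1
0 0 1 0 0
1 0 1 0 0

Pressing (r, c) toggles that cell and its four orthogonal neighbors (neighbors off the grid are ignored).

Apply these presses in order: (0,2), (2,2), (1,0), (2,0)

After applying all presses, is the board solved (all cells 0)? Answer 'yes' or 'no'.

After press 1 at (0,2):
1 1 1 1 1
0 0 0 0 0
1 0 1 0 0

After press 2 at (2,2):
1 1 1 1 1
0 0 1 0 0
1 1 0 1 0

After press 3 at (1,0):
0 1 1 1 1
1 1 1 0 0
0 1 0 1 0

After press 4 at (2,0):
0 1 1 1 1
0 1 1 0 0
1 0 0 1 0

Lights still on: 8

Answer: no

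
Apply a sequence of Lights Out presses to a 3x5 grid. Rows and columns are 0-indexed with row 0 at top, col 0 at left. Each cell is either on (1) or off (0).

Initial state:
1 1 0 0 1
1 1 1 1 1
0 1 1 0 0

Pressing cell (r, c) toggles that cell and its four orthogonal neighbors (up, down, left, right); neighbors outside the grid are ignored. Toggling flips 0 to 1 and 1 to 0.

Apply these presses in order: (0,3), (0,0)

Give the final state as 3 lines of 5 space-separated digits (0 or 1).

After press 1 at (0,3):
1 1 1 1 0
1 1 1 0 1
0 1 1 0 0

After press 2 at (0,0):
0 0 1 1 0
0 1 1 0 1
0 1 1 0 0

Answer: 0 0 1 1 0
0 1 1 0 1
0 1 1 0 0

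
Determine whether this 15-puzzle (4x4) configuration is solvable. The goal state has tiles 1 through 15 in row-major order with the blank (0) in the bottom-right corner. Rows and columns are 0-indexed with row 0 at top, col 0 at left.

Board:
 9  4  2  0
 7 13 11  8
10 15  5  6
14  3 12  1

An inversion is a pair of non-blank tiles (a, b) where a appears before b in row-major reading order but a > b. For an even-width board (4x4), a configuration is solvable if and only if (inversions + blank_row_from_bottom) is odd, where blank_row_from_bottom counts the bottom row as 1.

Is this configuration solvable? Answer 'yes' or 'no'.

Answer: yes

Derivation:
Inversions: 53
Blank is in row 0 (0-indexed from top), which is row 4 counting from the bottom (bottom = 1).
53 + 4 = 57, which is odd, so the puzzle is solvable.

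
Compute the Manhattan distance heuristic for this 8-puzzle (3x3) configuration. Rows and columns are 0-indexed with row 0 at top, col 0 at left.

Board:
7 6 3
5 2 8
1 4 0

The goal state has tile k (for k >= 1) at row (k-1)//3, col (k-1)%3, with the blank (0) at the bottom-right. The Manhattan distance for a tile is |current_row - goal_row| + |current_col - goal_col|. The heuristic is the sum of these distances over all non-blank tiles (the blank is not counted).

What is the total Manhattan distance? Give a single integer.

Tile 7: at (0,0), goal (2,0), distance |0-2|+|0-0| = 2
Tile 6: at (0,1), goal (1,2), distance |0-1|+|1-2| = 2
Tile 3: at (0,2), goal (0,2), distance |0-0|+|2-2| = 0
Tile 5: at (1,0), goal (1,1), distance |1-1|+|0-1| = 1
Tile 2: at (1,1), goal (0,1), distance |1-0|+|1-1| = 1
Tile 8: at (1,2), goal (2,1), distance |1-2|+|2-1| = 2
Tile 1: at (2,0), goal (0,0), distance |2-0|+|0-0| = 2
Tile 4: at (2,1), goal (1,0), distance |2-1|+|1-0| = 2
Sum: 2 + 2 + 0 + 1 + 1 + 2 + 2 + 2 = 12

Answer: 12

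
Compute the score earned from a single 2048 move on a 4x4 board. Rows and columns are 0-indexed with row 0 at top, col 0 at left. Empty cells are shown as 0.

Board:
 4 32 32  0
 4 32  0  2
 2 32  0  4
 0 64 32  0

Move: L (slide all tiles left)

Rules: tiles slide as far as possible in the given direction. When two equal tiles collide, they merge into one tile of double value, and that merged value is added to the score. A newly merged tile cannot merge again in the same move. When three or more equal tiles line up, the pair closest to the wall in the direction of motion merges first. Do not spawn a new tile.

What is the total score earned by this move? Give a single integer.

Slide left:
row 0: [4, 32, 32, 0] -> [4, 64, 0, 0]  score +64 (running 64)
row 1: [4, 32, 0, 2] -> [4, 32, 2, 0]  score +0 (running 64)
row 2: [2, 32, 0, 4] -> [2, 32, 4, 0]  score +0 (running 64)
row 3: [0, 64, 32, 0] -> [64, 32, 0, 0]  score +0 (running 64)
Board after move:
 4 64  0  0
 4 32  2  0
 2 32  4  0
64 32  0  0

Answer: 64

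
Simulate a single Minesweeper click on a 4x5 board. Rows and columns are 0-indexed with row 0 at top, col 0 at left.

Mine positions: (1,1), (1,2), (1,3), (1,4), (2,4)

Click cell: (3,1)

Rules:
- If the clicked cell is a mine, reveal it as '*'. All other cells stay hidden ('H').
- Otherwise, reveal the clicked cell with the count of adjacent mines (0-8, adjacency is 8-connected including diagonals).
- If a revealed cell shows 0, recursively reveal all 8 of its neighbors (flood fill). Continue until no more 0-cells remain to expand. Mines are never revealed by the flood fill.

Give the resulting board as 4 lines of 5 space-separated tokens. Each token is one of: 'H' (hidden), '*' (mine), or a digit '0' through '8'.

H H H H H
H H H H H
1 2 3 4 H
0 0 0 1 H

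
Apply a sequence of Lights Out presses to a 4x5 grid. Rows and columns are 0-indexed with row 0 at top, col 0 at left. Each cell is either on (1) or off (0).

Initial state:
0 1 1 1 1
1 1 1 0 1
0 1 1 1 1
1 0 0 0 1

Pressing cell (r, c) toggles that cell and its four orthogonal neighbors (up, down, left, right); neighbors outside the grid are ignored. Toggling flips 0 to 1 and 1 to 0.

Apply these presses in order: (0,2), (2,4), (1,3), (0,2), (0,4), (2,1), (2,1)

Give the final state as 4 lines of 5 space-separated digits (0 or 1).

After press 1 at (0,2):
0 0 0 0 1
1 1 0 0 1
0 1 1 1 1
1 0 0 0 1

After press 2 at (2,4):
0 0 0 0 1
1 1 0 0 0
0 1 1 0 0
1 0 0 0 0

After press 3 at (1,3):
0 0 0 1 1
1 1 1 1 1
0 1 1 1 0
1 0 0 0 0

After press 4 at (0,2):
0 1 1 0 1
1 1 0 1 1
0 1 1 1 0
1 0 0 0 0

After press 5 at (0,4):
0 1 1 1 0
1 1 0 1 0
0 1 1 1 0
1 0 0 0 0

After press 6 at (2,1):
0 1 1 1 0
1 0 0 1 0
1 0 0 1 0
1 1 0 0 0

After press 7 at (2,1):
0 1 1 1 0
1 1 0 1 0
0 1 1 1 0
1 0 0 0 0

Answer: 0 1 1 1 0
1 1 0 1 0
0 1 1 1 0
1 0 0 0 0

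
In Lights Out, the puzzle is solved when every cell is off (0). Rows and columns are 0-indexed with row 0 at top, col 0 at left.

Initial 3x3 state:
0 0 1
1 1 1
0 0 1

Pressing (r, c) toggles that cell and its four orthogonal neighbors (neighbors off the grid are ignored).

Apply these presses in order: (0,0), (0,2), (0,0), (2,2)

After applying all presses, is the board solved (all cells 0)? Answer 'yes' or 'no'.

Answer: no

Derivation:
After press 1 at (0,0):
1 1 1
0 1 1
0 0 1

After press 2 at (0,2):
1 0 0
0 1 0
0 0 1

After press 3 at (0,0):
0 1 0
1 1 0
0 0 1

After press 4 at (2,2):
0 1 0
1 1 1
0 1 0

Lights still on: 5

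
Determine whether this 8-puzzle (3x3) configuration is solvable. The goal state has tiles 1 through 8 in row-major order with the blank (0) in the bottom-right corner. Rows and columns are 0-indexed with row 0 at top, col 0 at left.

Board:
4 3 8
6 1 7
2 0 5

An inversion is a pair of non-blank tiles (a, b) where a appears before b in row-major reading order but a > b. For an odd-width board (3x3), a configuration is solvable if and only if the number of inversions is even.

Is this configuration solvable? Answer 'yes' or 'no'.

Answer: no

Derivation:
Inversions (pairs i<j in row-major order where tile[i] > tile[j] > 0): 15
15 is odd, so the puzzle is not solvable.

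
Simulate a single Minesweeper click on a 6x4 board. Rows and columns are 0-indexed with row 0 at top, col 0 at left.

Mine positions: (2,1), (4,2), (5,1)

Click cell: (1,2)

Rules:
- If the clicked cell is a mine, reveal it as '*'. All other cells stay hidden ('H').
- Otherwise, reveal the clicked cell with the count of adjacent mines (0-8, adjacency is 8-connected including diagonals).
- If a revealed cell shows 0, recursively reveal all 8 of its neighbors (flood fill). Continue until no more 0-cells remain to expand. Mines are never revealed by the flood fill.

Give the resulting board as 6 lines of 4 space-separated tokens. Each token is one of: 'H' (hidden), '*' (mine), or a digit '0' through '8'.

H H H H
H H 1 H
H H H H
H H H H
H H H H
H H H H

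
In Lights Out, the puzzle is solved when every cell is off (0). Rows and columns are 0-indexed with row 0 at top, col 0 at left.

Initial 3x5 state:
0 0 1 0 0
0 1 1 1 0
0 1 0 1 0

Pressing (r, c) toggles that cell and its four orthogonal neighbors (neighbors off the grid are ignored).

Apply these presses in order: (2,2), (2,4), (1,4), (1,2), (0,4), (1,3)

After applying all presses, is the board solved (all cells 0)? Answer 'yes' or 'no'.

Answer: yes

Derivation:
After press 1 at (2,2):
0 0 1 0 0
0 1 0 1 0
0 0 1 0 0

After press 2 at (2,4):
0 0 1 0 0
0 1 0 1 1
0 0 1 1 1

After press 3 at (1,4):
0 0 1 0 1
0 1 0 0 0
0 0 1 1 0

After press 4 at (1,2):
0 0 0 0 1
0 0 1 1 0
0 0 0 1 0

After press 5 at (0,4):
0 0 0 1 0
0 0 1 1 1
0 0 0 1 0

After press 6 at (1,3):
0 0 0 0 0
0 0 0 0 0
0 0 0 0 0

Lights still on: 0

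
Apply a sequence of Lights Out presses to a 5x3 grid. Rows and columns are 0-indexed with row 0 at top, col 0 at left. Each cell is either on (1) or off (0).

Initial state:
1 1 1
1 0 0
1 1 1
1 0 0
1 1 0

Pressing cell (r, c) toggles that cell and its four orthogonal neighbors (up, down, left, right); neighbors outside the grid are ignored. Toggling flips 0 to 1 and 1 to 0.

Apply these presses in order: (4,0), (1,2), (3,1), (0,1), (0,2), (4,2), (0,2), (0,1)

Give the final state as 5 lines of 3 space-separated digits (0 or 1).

After press 1 at (4,0):
1 1 1
1 0 0
1 1 1
0 0 0
0 0 0

After press 2 at (1,2):
1 1 0
1 1 1
1 1 0
0 0 0
0 0 0

After press 3 at (3,1):
1 1 0
1 1 1
1 0 0
1 1 1
0 1 0

After press 4 at (0,1):
0 0 1
1 0 1
1 0 0
1 1 1
0 1 0

After press 5 at (0,2):
0 1 0
1 0 0
1 0 0
1 1 1
0 1 0

After press 6 at (4,2):
0 1 0
1 0 0
1 0 0
1 1 0
0 0 1

After press 7 at (0,2):
0 0 1
1 0 1
1 0 0
1 1 0
0 0 1

After press 8 at (0,1):
1 1 0
1 1 1
1 0 0
1 1 0
0 0 1

Answer: 1 1 0
1 1 1
1 0 0
1 1 0
0 0 1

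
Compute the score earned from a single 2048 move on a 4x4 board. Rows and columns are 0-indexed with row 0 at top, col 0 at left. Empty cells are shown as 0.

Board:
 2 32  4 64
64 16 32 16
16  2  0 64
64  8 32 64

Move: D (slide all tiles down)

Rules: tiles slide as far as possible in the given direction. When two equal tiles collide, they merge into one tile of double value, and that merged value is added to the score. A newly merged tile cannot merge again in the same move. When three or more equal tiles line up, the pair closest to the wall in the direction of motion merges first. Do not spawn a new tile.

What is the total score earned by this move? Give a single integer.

Slide down:
col 0: [2, 64, 16, 64] -> [2, 64, 16, 64]  score +0 (running 0)
col 1: [32, 16, 2, 8] -> [32, 16, 2, 8]  score +0 (running 0)
col 2: [4, 32, 0, 32] -> [0, 0, 4, 64]  score +64 (running 64)
col 3: [64, 16, 64, 64] -> [0, 64, 16, 128]  score +128 (running 192)
Board after move:
  2  32   0   0
 64  16   0  64
 16   2   4  16
 64   8  64 128

Answer: 192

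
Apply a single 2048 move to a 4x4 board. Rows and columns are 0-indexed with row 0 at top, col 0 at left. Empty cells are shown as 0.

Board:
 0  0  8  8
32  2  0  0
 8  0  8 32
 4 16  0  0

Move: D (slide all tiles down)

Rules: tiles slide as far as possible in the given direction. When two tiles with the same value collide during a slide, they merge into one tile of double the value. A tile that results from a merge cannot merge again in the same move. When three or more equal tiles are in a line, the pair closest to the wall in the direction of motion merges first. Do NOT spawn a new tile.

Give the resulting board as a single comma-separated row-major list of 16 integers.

Answer: 0, 0, 0, 0, 32, 0, 0, 0, 8, 2, 0, 8, 4, 16, 16, 32

Derivation:
Slide down:
col 0: [0, 32, 8, 4] -> [0, 32, 8, 4]
col 1: [0, 2, 0, 16] -> [0, 0, 2, 16]
col 2: [8, 0, 8, 0] -> [0, 0, 0, 16]
col 3: [8, 0, 32, 0] -> [0, 0, 8, 32]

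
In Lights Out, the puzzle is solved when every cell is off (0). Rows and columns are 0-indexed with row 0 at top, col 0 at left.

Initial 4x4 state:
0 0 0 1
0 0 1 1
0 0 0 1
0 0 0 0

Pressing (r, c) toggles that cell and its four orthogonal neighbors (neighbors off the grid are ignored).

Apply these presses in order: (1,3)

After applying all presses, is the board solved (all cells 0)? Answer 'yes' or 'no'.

Answer: yes

Derivation:
After press 1 at (1,3):
0 0 0 0
0 0 0 0
0 0 0 0
0 0 0 0

Lights still on: 0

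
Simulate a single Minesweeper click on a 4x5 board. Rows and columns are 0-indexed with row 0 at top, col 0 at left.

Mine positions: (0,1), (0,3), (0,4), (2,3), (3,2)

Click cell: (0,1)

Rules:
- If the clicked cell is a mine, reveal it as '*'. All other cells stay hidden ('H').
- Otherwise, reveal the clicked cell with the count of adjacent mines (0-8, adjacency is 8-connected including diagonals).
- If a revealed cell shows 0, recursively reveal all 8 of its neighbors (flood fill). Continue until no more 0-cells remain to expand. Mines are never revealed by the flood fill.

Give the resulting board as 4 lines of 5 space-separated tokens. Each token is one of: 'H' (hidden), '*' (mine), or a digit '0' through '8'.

H * H H H
H H H H H
H H H H H
H H H H H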